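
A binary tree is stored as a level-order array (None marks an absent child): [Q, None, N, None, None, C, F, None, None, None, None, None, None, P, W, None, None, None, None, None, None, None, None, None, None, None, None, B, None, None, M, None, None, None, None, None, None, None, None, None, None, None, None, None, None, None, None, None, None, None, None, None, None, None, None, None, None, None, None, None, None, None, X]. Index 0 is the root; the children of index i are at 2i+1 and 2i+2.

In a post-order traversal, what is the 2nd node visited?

Post-order visits the left subtree, then the right subtree, then the node.
At Q: no left child.
At Q: go right to N.
  At N: go left to C.
    C is a leaf — visit C.
  At N: go right to F.
    At F: go left to P.
      At P: go left to B.
        B is a leaf — visit B.
      At P: no right child.
      Visit P.
    At F: go right to W.
      At W: no left child.
      At W: go right to M.
        At M: no left child.
        At M: go right to X.
          X is a leaf — visit X.
        Visit M.
      Visit W.
    Visit F.
  Visit N.
Visit Q.
Full post-order sequence: C, B, P, X, M, W, F, N, Q.

B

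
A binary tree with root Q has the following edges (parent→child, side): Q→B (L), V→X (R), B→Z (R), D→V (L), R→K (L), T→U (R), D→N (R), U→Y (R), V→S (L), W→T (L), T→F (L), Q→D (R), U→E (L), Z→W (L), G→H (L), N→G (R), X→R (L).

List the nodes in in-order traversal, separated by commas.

In-order visits the left subtree, then the node, then the right subtree.
At Q: go left to B.
  At B: no left child.
  Visit B.
  At B: go right to Z.
    At Z: go left to W.
      At W: go left to T.
        At T: go left to F.
          F is a leaf — visit F.
        Visit T.
        At T: go right to U.
          At U: go left to E.
            E is a leaf — visit E.
          Visit U.
          At U: go right to Y.
            Y is a leaf — visit Y.
      Visit W.
      At W: no right child.
    Visit Z.
    At Z: no right child.
Visit Q.
At Q: go right to D.
  At D: go left to V.
    At V: go left to S.
      S is a leaf — visit S.
    Visit V.
    At V: go right to X.
      At X: go left to R.
        At R: go left to K.
          K is a leaf — visit K.
        Visit R.
        At R: no right child.
      Visit X.
      At X: no right child.
  Visit D.
  At D: go right to N.
    At N: no left child.
    Visit N.
    At N: go right to G.
      At G: go left to H.
        H is a leaf — visit H.
      Visit G.
      At G: no right child.

B, F, T, E, U, Y, W, Z, Q, S, V, K, R, X, D, N, H, G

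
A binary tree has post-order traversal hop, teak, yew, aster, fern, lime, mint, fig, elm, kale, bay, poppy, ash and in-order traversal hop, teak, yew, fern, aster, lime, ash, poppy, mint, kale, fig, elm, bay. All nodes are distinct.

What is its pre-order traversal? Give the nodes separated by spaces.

ash lime fern yew teak hop aster poppy bay kale mint elm fig

The last element of post-order is the root; it splits in-order into left and right subtrees.
Root ash: left subtree has 6 nodes {hop, teak, yew, fern, aster, lime}, right has 6 {poppy, mint, kale, fig, elm, bay}.
  Root lime: left subtree has 5 nodes {hop, teak, yew, fern, aster}, right has 0 { }.
    Root fern: left subtree has 3 nodes {hop, teak, yew}, right has 1 {aster}.
      Root yew: left subtree has 2 nodes {hop, teak}, right has 0 { }.
        Root teak: left subtree has 1 node {hop}, right has 0 { }.
  Root poppy: left subtree has 0 nodes { }, right has 5 {mint, kale, fig, elm, bay}.
    Root bay: left subtree has 4 nodes {mint, kale, fig, elm}, right has 0 { }.
      Root kale: left subtree has 1 node {mint}, right has 2 {fig, elm}.
        Root elm: left subtree has 1 node {fig}, right has 0 { }.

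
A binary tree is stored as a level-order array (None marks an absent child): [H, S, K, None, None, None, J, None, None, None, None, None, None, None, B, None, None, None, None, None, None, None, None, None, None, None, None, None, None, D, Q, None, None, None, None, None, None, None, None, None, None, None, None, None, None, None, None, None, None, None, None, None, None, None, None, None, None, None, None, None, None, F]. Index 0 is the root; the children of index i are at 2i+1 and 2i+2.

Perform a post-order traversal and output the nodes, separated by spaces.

S D F Q B J K H

Post-order visits the left subtree, then the right subtree, then the node.
At H: go left to S.
  S is a leaf — visit S.
At H: go right to K.
  At K: no left child.
  At K: go right to J.
    At J: no left child.
    At J: go right to B.
      At B: go left to D.
        D is a leaf — visit D.
      At B: go right to Q.
        At Q: go left to F.
          F is a leaf — visit F.
        At Q: no right child.
        Visit Q.
      Visit B.
    Visit J.
  Visit K.
Visit H.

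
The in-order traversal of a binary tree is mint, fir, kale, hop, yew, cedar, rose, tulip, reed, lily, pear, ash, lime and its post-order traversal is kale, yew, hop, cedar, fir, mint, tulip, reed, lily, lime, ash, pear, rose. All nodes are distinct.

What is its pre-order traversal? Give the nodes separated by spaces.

The last element of post-order is the root; it splits in-order into left and right subtrees.
Root rose: left subtree has 6 nodes {mint, fir, kale, hop, yew, cedar}, right has 6 {tulip, reed, lily, pear, ash, lime}.
  Root mint: left subtree has 0 nodes { }, right has 5 {fir, kale, hop, yew, cedar}.
    Root fir: left subtree has 0 nodes { }, right has 4 {kale, hop, yew, cedar}.
      Root cedar: left subtree has 3 nodes {kale, hop, yew}, right has 0 { }.
        Root hop: left subtree has 1 node {kale}, right has 1 {yew}.
  Root pear: left subtree has 3 nodes {tulip, reed, lily}, right has 2 {ash, lime}.
    Root lily: left subtree has 2 nodes {tulip, reed}, right has 0 { }.
      Root reed: left subtree has 1 node {tulip}, right has 0 { }.
    Root ash: left subtree has 0 nodes { }, right has 1 {lime}.

rose mint fir cedar hop kale yew pear lily reed tulip ash lime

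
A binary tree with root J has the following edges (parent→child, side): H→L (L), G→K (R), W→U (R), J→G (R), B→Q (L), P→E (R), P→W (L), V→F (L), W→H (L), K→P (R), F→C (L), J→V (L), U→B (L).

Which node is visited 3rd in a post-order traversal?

Post-order visits the left subtree, then the right subtree, then the node.
At J: go left to V.
  At V: go left to F.
    At F: go left to C.
      C is a leaf — visit C.
    At F: no right child.
    Visit F.
  At V: no right child.
  Visit V.
At J: go right to G.
  At G: no left child.
  At G: go right to K.
    At K: no left child.
    At K: go right to P.
      At P: go left to W.
        At W: go left to H.
          At H: go left to L.
            L is a leaf — visit L.
          At H: no right child.
          Visit H.
        At W: go right to U.
          At U: go left to B.
            At B: go left to Q.
              Q is a leaf — visit Q.
            At B: no right child.
            Visit B.
          At U: no right child.
          Visit U.
        Visit W.
      At P: go right to E.
        E is a leaf — visit E.
      Visit P.
    Visit K.
  Visit G.
Visit J.
Full post-order sequence: C, F, V, L, H, Q, B, U, W, E, P, K, G, J.

V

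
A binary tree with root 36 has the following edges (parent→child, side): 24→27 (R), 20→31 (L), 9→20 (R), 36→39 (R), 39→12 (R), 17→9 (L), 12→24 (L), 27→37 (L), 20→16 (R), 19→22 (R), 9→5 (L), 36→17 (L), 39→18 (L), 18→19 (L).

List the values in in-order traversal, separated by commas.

In-order visits the left subtree, then the node, then the right subtree.
At 36: go left to 17.
  At 17: go left to 9.
    At 9: go left to 5.
      5 is a leaf — visit 5.
    Visit 9.
    At 9: go right to 20.
      At 20: go left to 31.
        31 is a leaf — visit 31.
      Visit 20.
      At 20: go right to 16.
        16 is a leaf — visit 16.
  Visit 17.
  At 17: no right child.
Visit 36.
At 36: go right to 39.
  At 39: go left to 18.
    At 18: go left to 19.
      At 19: no left child.
      Visit 19.
      At 19: go right to 22.
        22 is a leaf — visit 22.
    Visit 18.
    At 18: no right child.
  Visit 39.
  At 39: go right to 12.
    At 12: go left to 24.
      At 24: no left child.
      Visit 24.
      At 24: go right to 27.
        At 27: go left to 37.
          37 is a leaf — visit 37.
        Visit 27.
        At 27: no right child.
    Visit 12.
    At 12: no right child.

5, 9, 31, 20, 16, 17, 36, 19, 22, 18, 39, 24, 37, 27, 12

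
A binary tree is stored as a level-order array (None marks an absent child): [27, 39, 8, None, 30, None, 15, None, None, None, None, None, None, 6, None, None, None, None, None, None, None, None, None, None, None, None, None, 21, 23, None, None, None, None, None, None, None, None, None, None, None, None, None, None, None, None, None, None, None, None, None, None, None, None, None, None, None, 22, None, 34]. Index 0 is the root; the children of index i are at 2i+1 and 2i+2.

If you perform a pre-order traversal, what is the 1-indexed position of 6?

Pre-order visits the node, then its left subtree, then its right subtree.
Visit 27.
At 27: go left to 39.
  Visit 39.
  At 39: no left child.
  At 39: go right to 30.
    30 is a leaf — visit 30.
At 27: go right to 8.
  Visit 8.
  At 8: no left child.
  At 8: go right to 15.
    Visit 15.
    At 15: go left to 6.
      Visit 6.
      At 6: go left to 21.
        Visit 21.
        At 21: no left child.
        At 21: go right to 22.
          22 is a leaf — visit 22.
      At 6: go right to 23.
        Visit 23.
        At 23: no left child.
        At 23: go right to 34.
          34 is a leaf — visit 34.
    At 15: no right child.
Full pre-order sequence: 27, 39, 30, 8, 15, 6, 21, 22, 23, 34.

6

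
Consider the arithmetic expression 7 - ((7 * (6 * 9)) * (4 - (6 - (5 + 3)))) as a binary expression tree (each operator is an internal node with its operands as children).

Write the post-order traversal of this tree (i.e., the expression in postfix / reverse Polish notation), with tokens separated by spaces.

7 7 6 9 * * 4 6 5 3 + - - * -

Post-order on an expression tree gives postfix notation: for each operator, emit left operand, right operand, then the operator.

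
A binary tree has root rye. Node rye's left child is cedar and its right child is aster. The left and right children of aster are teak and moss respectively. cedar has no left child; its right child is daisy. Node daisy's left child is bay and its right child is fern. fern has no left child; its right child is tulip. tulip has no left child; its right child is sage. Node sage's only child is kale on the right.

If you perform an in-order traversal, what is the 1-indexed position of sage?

In-order visits the left subtree, then the node, then the right subtree.
At rye: go left to cedar.
  At cedar: no left child.
  Visit cedar.
  At cedar: go right to daisy.
    At daisy: go left to bay.
      bay is a leaf — visit bay.
    Visit daisy.
    At daisy: go right to fern.
      At fern: no left child.
      Visit fern.
      At fern: go right to tulip.
        At tulip: no left child.
        Visit tulip.
        At tulip: go right to sage.
          At sage: no left child.
          Visit sage.
          At sage: go right to kale.
            kale is a leaf — visit kale.
Visit rye.
At rye: go right to aster.
  At aster: go left to teak.
    teak is a leaf — visit teak.
  Visit aster.
  At aster: go right to moss.
    moss is a leaf — visit moss.
Full in-order sequence: cedar, bay, daisy, fern, tulip, sage, kale, rye, teak, aster, moss.

6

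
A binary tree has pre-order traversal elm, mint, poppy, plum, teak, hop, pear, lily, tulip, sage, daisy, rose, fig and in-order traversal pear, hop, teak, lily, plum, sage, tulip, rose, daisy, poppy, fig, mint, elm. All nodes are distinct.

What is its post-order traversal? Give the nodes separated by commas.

pear, hop, lily, teak, sage, rose, daisy, tulip, plum, fig, poppy, mint, elm

The first element of pre-order is the root; it splits in-order into left and right subtrees.
Root elm: left subtree has 12 nodes {pear, hop, teak, lily, plum, sage, tulip, rose, daisy, poppy, fig, mint}, right has 0 { }.
  Root mint: left subtree has 11 nodes {pear, hop, teak, lily, plum, sage, tulip, rose, daisy, poppy, fig}, right has 0 { }.
    Root poppy: left subtree has 9 nodes {pear, hop, teak, lily, plum, sage, tulip, rose, daisy}, right has 1 {fig}.
      Root plum: left subtree has 4 nodes {pear, hop, teak, lily}, right has 4 {sage, tulip, rose, daisy}.
        Root teak: left subtree has 2 nodes {pear, hop}, right has 1 {lily}.
          Root hop: left subtree has 1 node {pear}, right has 0 { }.
        Root tulip: left subtree has 1 node {sage}, right has 2 {rose, daisy}.
          Root daisy: left subtree has 1 node {rose}, right has 0 { }.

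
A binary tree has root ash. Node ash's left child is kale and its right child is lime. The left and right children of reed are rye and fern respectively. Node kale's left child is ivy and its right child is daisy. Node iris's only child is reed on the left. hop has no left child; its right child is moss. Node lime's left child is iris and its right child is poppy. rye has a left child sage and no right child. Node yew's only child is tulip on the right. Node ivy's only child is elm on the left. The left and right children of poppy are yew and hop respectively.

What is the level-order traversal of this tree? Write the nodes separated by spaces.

Level-order visits nodes level by level from the root, left to right within each level.
Level 0: ash
Level 1: kale, lime
Level 2: ivy, daisy, iris, poppy
Level 3: elm, reed, yew, hop
Level 4: rye, fern, tulip, moss
Level 5: sage

ash kale lime ivy daisy iris poppy elm reed yew hop rye fern tulip moss sage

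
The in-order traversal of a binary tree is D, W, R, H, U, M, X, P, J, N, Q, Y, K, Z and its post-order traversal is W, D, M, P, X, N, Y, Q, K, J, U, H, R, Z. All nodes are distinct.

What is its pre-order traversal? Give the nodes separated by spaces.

The last element of post-order is the root; it splits in-order into left and right subtrees.
Root Z: left subtree has 13 nodes {D, W, R, H, U, M, X, P, J, N, Q, Y, K}, right has 0 { }.
  Root R: left subtree has 2 nodes {D, W}, right has 10 {H, U, M, X, P, J, N, Q, Y, K}.
    Root D: left subtree has 0 nodes { }, right has 1 {W}.
    Root H: left subtree has 0 nodes { }, right has 9 {U, M, X, P, J, N, Q, Y, K}.
      Root U: left subtree has 0 nodes { }, right has 8 {M, X, P, J, N, Q, Y, K}.
        Root J: left subtree has 3 nodes {M, X, P}, right has 4 {N, Q, Y, K}.
          Root X: left subtree has 1 node {M}, right has 1 {P}.
          Root K: left subtree has 3 nodes {N, Q, Y}, right has 0 { }.
            Root Q: left subtree has 1 node {N}, right has 1 {Y}.

Z R D W H U J X M P K Q N Y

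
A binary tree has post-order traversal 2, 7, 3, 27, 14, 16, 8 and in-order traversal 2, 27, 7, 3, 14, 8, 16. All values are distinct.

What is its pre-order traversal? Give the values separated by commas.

The last element of post-order is the root; it splits in-order into left and right subtrees.
Root 8: left subtree has 5 nodes {2, 27, 7, 3, 14}, right has 1 {16}.
  Root 14: left subtree has 4 nodes {2, 27, 7, 3}, right has 0 { }.
    Root 27: left subtree has 1 node {2}, right has 2 {7, 3}.
      Root 3: left subtree has 1 node {7}, right has 0 { }.

8, 14, 27, 2, 3, 7, 16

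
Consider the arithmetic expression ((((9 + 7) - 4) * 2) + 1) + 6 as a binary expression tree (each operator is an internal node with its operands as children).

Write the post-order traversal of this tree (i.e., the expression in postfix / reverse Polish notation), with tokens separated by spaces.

9 7 + 4 - 2 * 1 + 6 +

Post-order on an expression tree gives postfix notation: for each operator, emit left operand, right operand, then the operator.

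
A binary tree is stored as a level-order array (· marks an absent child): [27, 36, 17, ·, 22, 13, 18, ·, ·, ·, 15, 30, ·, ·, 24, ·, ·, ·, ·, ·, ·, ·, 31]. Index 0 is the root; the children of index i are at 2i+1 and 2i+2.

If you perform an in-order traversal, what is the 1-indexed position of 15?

3

In-order visits the left subtree, then the node, then the right subtree.
At 27: go left to 36.
  At 36: no left child.
  Visit 36.
  At 36: go right to 22.
    At 22: no left child.
    Visit 22.
    At 22: go right to 15.
      At 15: no left child.
      Visit 15.
      At 15: go right to 31.
        31 is a leaf — visit 31.
Visit 27.
At 27: go right to 17.
  At 17: go left to 13.
    At 13: go left to 30.
      30 is a leaf — visit 30.
    Visit 13.
    At 13: no right child.
  Visit 17.
  At 17: go right to 18.
    At 18: no left child.
    Visit 18.
    At 18: go right to 24.
      24 is a leaf — visit 24.
Full in-order sequence: 36, 22, 15, 31, 27, 30, 13, 17, 18, 24.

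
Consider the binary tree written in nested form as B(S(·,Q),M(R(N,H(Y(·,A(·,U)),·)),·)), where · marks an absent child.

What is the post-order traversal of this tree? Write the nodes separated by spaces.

Q S N U A Y H R M B

Post-order visits the left subtree, then the right subtree, then the node.
At B: go left to S.
  At S: no left child.
  At S: go right to Q.
    Q is a leaf — visit Q.
  Visit S.
At B: go right to M.
  At M: go left to R.
    At R: go left to N.
      N is a leaf — visit N.
    At R: go right to H.
      At H: go left to Y.
        At Y: no left child.
        At Y: go right to A.
          At A: no left child.
          At A: go right to U.
            U is a leaf — visit U.
          Visit A.
        Visit Y.
      At H: no right child.
      Visit H.
    Visit R.
  At M: no right child.
  Visit M.
Visit B.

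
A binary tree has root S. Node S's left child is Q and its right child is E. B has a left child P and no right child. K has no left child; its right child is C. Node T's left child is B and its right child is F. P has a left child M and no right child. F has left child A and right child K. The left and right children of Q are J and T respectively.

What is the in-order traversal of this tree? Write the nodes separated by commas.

J, Q, M, P, B, T, A, F, K, C, S, E

In-order visits the left subtree, then the node, then the right subtree.
At S: go left to Q.
  At Q: go left to J.
    J is a leaf — visit J.
  Visit Q.
  At Q: go right to T.
    At T: go left to B.
      At B: go left to P.
        At P: go left to M.
          M is a leaf — visit M.
        Visit P.
        At P: no right child.
      Visit B.
      At B: no right child.
    Visit T.
    At T: go right to F.
      At F: go left to A.
        A is a leaf — visit A.
      Visit F.
      At F: go right to K.
        At K: no left child.
        Visit K.
        At K: go right to C.
          C is a leaf — visit C.
Visit S.
At S: go right to E.
  E is a leaf — visit E.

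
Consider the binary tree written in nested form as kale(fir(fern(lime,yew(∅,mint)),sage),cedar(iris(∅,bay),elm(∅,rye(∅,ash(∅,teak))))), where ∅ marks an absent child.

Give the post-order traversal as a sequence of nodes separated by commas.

lime, mint, yew, fern, sage, fir, bay, iris, teak, ash, rye, elm, cedar, kale

Post-order visits the left subtree, then the right subtree, then the node.
At kale: go left to fir.
  At fir: go left to fern.
    At fern: go left to lime.
      lime is a leaf — visit lime.
    At fern: go right to yew.
      At yew: no left child.
      At yew: go right to mint.
        mint is a leaf — visit mint.
      Visit yew.
    Visit fern.
  At fir: go right to sage.
    sage is a leaf — visit sage.
  Visit fir.
At kale: go right to cedar.
  At cedar: go left to iris.
    At iris: no left child.
    At iris: go right to bay.
      bay is a leaf — visit bay.
    Visit iris.
  At cedar: go right to elm.
    At elm: no left child.
    At elm: go right to rye.
      At rye: no left child.
      At rye: go right to ash.
        At ash: no left child.
        At ash: go right to teak.
          teak is a leaf — visit teak.
        Visit ash.
      Visit rye.
    Visit elm.
  Visit cedar.
Visit kale.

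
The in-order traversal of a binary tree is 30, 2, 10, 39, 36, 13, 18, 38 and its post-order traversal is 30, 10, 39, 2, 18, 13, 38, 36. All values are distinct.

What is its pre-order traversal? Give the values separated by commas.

36, 2, 30, 39, 10, 38, 13, 18

The last element of post-order is the root; it splits in-order into left and right subtrees.
Root 36: left subtree has 4 nodes {30, 2, 10, 39}, right has 3 {13, 18, 38}.
  Root 2: left subtree has 1 node {30}, right has 2 {10, 39}.
    Root 39: left subtree has 1 node {10}, right has 0 { }.
  Root 38: left subtree has 2 nodes {13, 18}, right has 0 { }.
    Root 13: left subtree has 0 nodes { }, right has 1 {18}.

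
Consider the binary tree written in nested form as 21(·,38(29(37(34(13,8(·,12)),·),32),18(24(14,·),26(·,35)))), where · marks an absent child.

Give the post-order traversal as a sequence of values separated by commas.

Post-order visits the left subtree, then the right subtree, then the node.
At 21: no left child.
At 21: go right to 38.
  At 38: go left to 29.
    At 29: go left to 37.
      At 37: go left to 34.
        At 34: go left to 13.
          13 is a leaf — visit 13.
        At 34: go right to 8.
          At 8: no left child.
          At 8: go right to 12.
            12 is a leaf — visit 12.
          Visit 8.
        Visit 34.
      At 37: no right child.
      Visit 37.
    At 29: go right to 32.
      32 is a leaf — visit 32.
    Visit 29.
  At 38: go right to 18.
    At 18: go left to 24.
      At 24: go left to 14.
        14 is a leaf — visit 14.
      At 24: no right child.
      Visit 24.
    At 18: go right to 26.
      At 26: no left child.
      At 26: go right to 35.
        35 is a leaf — visit 35.
      Visit 26.
    Visit 18.
  Visit 38.
Visit 21.

13, 12, 8, 34, 37, 32, 29, 14, 24, 35, 26, 18, 38, 21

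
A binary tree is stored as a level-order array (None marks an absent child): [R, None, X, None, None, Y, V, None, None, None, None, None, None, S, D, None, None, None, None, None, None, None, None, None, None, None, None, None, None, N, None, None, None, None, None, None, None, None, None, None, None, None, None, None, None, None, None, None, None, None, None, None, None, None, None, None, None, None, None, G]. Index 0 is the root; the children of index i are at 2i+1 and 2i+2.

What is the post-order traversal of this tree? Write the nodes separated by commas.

Post-order visits the left subtree, then the right subtree, then the node.
At R: no left child.
At R: go right to X.
  At X: go left to Y.
    Y is a leaf — visit Y.
  At X: go right to V.
    At V: go left to S.
      S is a leaf — visit S.
    At V: go right to D.
      At D: go left to N.
        At N: go left to G.
          G is a leaf — visit G.
        At N: no right child.
        Visit N.
      At D: no right child.
      Visit D.
    Visit V.
  Visit X.
Visit R.

Y, S, G, N, D, V, X, R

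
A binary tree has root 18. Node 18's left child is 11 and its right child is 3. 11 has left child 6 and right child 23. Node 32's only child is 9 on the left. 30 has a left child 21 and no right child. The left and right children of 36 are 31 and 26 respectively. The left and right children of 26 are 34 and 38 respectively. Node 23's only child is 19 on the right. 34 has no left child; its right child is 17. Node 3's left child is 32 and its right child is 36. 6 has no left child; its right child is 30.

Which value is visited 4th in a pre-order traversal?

30

Pre-order visits the node, then its left subtree, then its right subtree.
Visit 18.
At 18: go left to 11.
  Visit 11.
  At 11: go left to 6.
    Visit 6.
    At 6: no left child.
    At 6: go right to 30.
      Visit 30.
      At 30: go left to 21.
        21 is a leaf — visit 21.
      At 30: no right child.
  At 11: go right to 23.
    Visit 23.
    At 23: no left child.
    At 23: go right to 19.
      19 is a leaf — visit 19.
At 18: go right to 3.
  Visit 3.
  At 3: go left to 32.
    Visit 32.
    At 32: go left to 9.
      9 is a leaf — visit 9.
    At 32: no right child.
  At 3: go right to 36.
    Visit 36.
    At 36: go left to 31.
      31 is a leaf — visit 31.
    At 36: go right to 26.
      Visit 26.
      At 26: go left to 34.
        Visit 34.
        At 34: no left child.
        At 34: go right to 17.
          17 is a leaf — visit 17.
      At 26: go right to 38.
        38 is a leaf — visit 38.
Full pre-order sequence: 18, 11, 6, 30, 21, 23, 19, 3, 32, 9, 36, 31, 26, 34, 17, 38.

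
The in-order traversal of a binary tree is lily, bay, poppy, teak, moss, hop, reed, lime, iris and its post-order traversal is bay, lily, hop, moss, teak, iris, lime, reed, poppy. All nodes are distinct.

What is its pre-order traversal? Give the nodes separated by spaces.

poppy lily bay reed teak moss hop lime iris

The last element of post-order is the root; it splits in-order into left and right subtrees.
Root poppy: left subtree has 2 nodes {lily, bay}, right has 6 {teak, moss, hop, reed, lime, iris}.
  Root lily: left subtree has 0 nodes { }, right has 1 {bay}.
  Root reed: left subtree has 3 nodes {teak, moss, hop}, right has 2 {lime, iris}.
    Root teak: left subtree has 0 nodes { }, right has 2 {moss, hop}.
      Root moss: left subtree has 0 nodes { }, right has 1 {hop}.
    Root lime: left subtree has 0 nodes { }, right has 1 {iris}.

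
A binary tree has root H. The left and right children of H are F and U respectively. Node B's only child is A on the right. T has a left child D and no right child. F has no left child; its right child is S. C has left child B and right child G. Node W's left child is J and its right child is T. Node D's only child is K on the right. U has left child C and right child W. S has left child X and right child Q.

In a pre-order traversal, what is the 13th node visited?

Pre-order visits the node, then its left subtree, then its right subtree.
Visit H.
At H: go left to F.
  Visit F.
  At F: no left child.
  At F: go right to S.
    Visit S.
    At S: go left to X.
      X is a leaf — visit X.
    At S: go right to Q.
      Q is a leaf — visit Q.
At H: go right to U.
  Visit U.
  At U: go left to C.
    Visit C.
    At C: go left to B.
      Visit B.
      At B: no left child.
      At B: go right to A.
        A is a leaf — visit A.
    At C: go right to G.
      G is a leaf — visit G.
  At U: go right to W.
    Visit W.
    At W: go left to J.
      J is a leaf — visit J.
    At W: go right to T.
      Visit T.
      At T: go left to D.
        Visit D.
        At D: no left child.
        At D: go right to K.
          K is a leaf — visit K.
      At T: no right child.
Full pre-order sequence: H, F, S, X, Q, U, C, B, A, G, W, J, T, D, K.

T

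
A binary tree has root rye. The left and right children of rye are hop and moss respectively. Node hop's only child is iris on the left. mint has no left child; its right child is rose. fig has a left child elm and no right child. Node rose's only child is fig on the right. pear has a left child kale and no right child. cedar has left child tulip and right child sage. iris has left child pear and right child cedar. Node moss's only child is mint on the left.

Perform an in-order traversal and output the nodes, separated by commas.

In-order visits the left subtree, then the node, then the right subtree.
At rye: go left to hop.
  At hop: go left to iris.
    At iris: go left to pear.
      At pear: go left to kale.
        kale is a leaf — visit kale.
      Visit pear.
      At pear: no right child.
    Visit iris.
    At iris: go right to cedar.
      At cedar: go left to tulip.
        tulip is a leaf — visit tulip.
      Visit cedar.
      At cedar: go right to sage.
        sage is a leaf — visit sage.
  Visit hop.
  At hop: no right child.
Visit rye.
At rye: go right to moss.
  At moss: go left to mint.
    At mint: no left child.
    Visit mint.
    At mint: go right to rose.
      At rose: no left child.
      Visit rose.
      At rose: go right to fig.
        At fig: go left to elm.
          elm is a leaf — visit elm.
        Visit fig.
        At fig: no right child.
  Visit moss.
  At moss: no right child.

kale, pear, iris, tulip, cedar, sage, hop, rye, mint, rose, elm, fig, moss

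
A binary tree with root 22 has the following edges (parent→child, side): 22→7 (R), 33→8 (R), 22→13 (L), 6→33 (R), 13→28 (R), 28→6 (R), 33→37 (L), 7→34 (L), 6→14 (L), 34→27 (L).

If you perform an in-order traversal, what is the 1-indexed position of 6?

4

In-order visits the left subtree, then the node, then the right subtree.
At 22: go left to 13.
  At 13: no left child.
  Visit 13.
  At 13: go right to 28.
    At 28: no left child.
    Visit 28.
    At 28: go right to 6.
      At 6: go left to 14.
        14 is a leaf — visit 14.
      Visit 6.
      At 6: go right to 33.
        At 33: go left to 37.
          37 is a leaf — visit 37.
        Visit 33.
        At 33: go right to 8.
          8 is a leaf — visit 8.
Visit 22.
At 22: go right to 7.
  At 7: go left to 34.
    At 34: go left to 27.
      27 is a leaf — visit 27.
    Visit 34.
    At 34: no right child.
  Visit 7.
  At 7: no right child.
Full in-order sequence: 13, 28, 14, 6, 37, 33, 8, 22, 27, 34, 7.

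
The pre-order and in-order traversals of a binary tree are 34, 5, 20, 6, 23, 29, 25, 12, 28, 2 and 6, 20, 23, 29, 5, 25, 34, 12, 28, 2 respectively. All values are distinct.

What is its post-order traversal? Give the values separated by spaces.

6 29 23 20 25 5 2 28 12 34

The first element of pre-order is the root; it splits in-order into left and right subtrees.
Root 34: left subtree has 6 nodes {6, 20, 23, 29, 5, 25}, right has 3 {12, 28, 2}.
  Root 5: left subtree has 4 nodes {6, 20, 23, 29}, right has 1 {25}.
    Root 20: left subtree has 1 node {6}, right has 2 {23, 29}.
      Root 23: left subtree has 0 nodes { }, right has 1 {29}.
  Root 12: left subtree has 0 nodes { }, right has 2 {28, 2}.
    Root 28: left subtree has 0 nodes { }, right has 1 {2}.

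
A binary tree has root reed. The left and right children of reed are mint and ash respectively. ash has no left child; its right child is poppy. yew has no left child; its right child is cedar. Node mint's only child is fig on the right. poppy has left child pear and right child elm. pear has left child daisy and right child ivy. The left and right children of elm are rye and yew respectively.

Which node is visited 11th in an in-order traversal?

In-order visits the left subtree, then the node, then the right subtree.
At reed: go left to mint.
  At mint: no left child.
  Visit mint.
  At mint: go right to fig.
    fig is a leaf — visit fig.
Visit reed.
At reed: go right to ash.
  At ash: no left child.
  Visit ash.
  At ash: go right to poppy.
    At poppy: go left to pear.
      At pear: go left to daisy.
        daisy is a leaf — visit daisy.
      Visit pear.
      At pear: go right to ivy.
        ivy is a leaf — visit ivy.
    Visit poppy.
    At poppy: go right to elm.
      At elm: go left to rye.
        rye is a leaf — visit rye.
      Visit elm.
      At elm: go right to yew.
        At yew: no left child.
        Visit yew.
        At yew: go right to cedar.
          cedar is a leaf — visit cedar.
Full in-order sequence: mint, fig, reed, ash, daisy, pear, ivy, poppy, rye, elm, yew, cedar.

yew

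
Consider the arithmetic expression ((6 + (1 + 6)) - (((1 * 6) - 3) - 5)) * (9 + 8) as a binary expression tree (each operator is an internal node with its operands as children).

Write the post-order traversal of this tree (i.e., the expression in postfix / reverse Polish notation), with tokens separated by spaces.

Post-order on an expression tree gives postfix notation: for each operator, emit left operand, right operand, then the operator.

6 1 6 + + 1 6 * 3 - 5 - - 9 8 + *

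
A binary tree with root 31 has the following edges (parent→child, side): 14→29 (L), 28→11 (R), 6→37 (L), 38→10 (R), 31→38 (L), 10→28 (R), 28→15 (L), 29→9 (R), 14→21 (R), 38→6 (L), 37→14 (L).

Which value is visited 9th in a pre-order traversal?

10

Pre-order visits the node, then its left subtree, then its right subtree.
Visit 31.
At 31: go left to 38.
  Visit 38.
  At 38: go left to 6.
    Visit 6.
    At 6: go left to 37.
      Visit 37.
      At 37: go left to 14.
        Visit 14.
        At 14: go left to 29.
          Visit 29.
          At 29: no left child.
          At 29: go right to 9.
            9 is a leaf — visit 9.
        At 14: go right to 21.
          21 is a leaf — visit 21.
      At 37: no right child.
    At 6: no right child.
  At 38: go right to 10.
    Visit 10.
    At 10: no left child.
    At 10: go right to 28.
      Visit 28.
      At 28: go left to 15.
        15 is a leaf — visit 15.
      At 28: go right to 11.
        11 is a leaf — visit 11.
At 31: no right child.
Full pre-order sequence: 31, 38, 6, 37, 14, 29, 9, 21, 10, 28, 15, 11.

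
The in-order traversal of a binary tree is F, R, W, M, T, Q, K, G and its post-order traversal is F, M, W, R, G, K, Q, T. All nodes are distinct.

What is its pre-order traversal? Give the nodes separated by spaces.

The last element of post-order is the root; it splits in-order into left and right subtrees.
Root T: left subtree has 4 nodes {F, R, W, M}, right has 3 {Q, K, G}.
  Root R: left subtree has 1 node {F}, right has 2 {W, M}.
    Root W: left subtree has 0 nodes { }, right has 1 {M}.
  Root Q: left subtree has 0 nodes { }, right has 2 {K, G}.
    Root K: left subtree has 0 nodes { }, right has 1 {G}.

T R F W M Q K G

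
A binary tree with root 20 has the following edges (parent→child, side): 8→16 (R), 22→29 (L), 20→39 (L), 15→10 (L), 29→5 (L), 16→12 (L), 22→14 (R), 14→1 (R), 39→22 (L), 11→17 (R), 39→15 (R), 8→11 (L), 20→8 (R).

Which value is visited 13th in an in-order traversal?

In-order visits the left subtree, then the node, then the right subtree.
At 20: go left to 39.
  At 39: go left to 22.
    At 22: go left to 29.
      At 29: go left to 5.
        5 is a leaf — visit 5.
      Visit 29.
      At 29: no right child.
    Visit 22.
    At 22: go right to 14.
      At 14: no left child.
      Visit 14.
      At 14: go right to 1.
        1 is a leaf — visit 1.
  Visit 39.
  At 39: go right to 15.
    At 15: go left to 10.
      10 is a leaf — visit 10.
    Visit 15.
    At 15: no right child.
Visit 20.
At 20: go right to 8.
  At 8: go left to 11.
    At 11: no left child.
    Visit 11.
    At 11: go right to 17.
      17 is a leaf — visit 17.
  Visit 8.
  At 8: go right to 16.
    At 16: go left to 12.
      12 is a leaf — visit 12.
    Visit 16.
    At 16: no right child.
Full in-order sequence: 5, 29, 22, 14, 1, 39, 10, 15, 20, 11, 17, 8, 12, 16.

12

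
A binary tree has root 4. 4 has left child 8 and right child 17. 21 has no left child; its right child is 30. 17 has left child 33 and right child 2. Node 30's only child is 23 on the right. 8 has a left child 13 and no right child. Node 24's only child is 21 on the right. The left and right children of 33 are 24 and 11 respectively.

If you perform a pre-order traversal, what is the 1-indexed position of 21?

Pre-order visits the node, then its left subtree, then its right subtree.
Visit 4.
At 4: go left to 8.
  Visit 8.
  At 8: go left to 13.
    13 is a leaf — visit 13.
  At 8: no right child.
At 4: go right to 17.
  Visit 17.
  At 17: go left to 33.
    Visit 33.
    At 33: go left to 24.
      Visit 24.
      At 24: no left child.
      At 24: go right to 21.
        Visit 21.
        At 21: no left child.
        At 21: go right to 30.
          Visit 30.
          At 30: no left child.
          At 30: go right to 23.
            23 is a leaf — visit 23.
    At 33: go right to 11.
      11 is a leaf — visit 11.
  At 17: go right to 2.
    2 is a leaf — visit 2.
Full pre-order sequence: 4, 8, 13, 17, 33, 24, 21, 30, 23, 11, 2.

7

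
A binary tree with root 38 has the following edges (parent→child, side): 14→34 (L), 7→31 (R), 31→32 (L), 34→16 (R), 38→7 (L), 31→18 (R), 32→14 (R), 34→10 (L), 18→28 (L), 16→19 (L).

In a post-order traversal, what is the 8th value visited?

Post-order visits the left subtree, then the right subtree, then the node.
At 38: go left to 7.
  At 7: no left child.
  At 7: go right to 31.
    At 31: go left to 32.
      At 32: no left child.
      At 32: go right to 14.
        At 14: go left to 34.
          At 34: go left to 10.
            10 is a leaf — visit 10.
          At 34: go right to 16.
            At 16: go left to 19.
              19 is a leaf — visit 19.
            At 16: no right child.
            Visit 16.
          Visit 34.
        At 14: no right child.
        Visit 14.
      Visit 32.
    At 31: go right to 18.
      At 18: go left to 28.
        28 is a leaf — visit 28.
      At 18: no right child.
      Visit 18.
    Visit 31.
  Visit 7.
At 38: no right child.
Visit 38.
Full post-order sequence: 10, 19, 16, 34, 14, 32, 28, 18, 31, 7, 38.

18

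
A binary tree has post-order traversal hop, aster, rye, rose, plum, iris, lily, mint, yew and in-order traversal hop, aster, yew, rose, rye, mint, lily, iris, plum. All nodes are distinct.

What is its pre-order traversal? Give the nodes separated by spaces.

yew aster hop mint rose rye lily iris plum

The last element of post-order is the root; it splits in-order into left and right subtrees.
Root yew: left subtree has 2 nodes {hop, aster}, right has 6 {rose, rye, mint, lily, iris, plum}.
  Root aster: left subtree has 1 node {hop}, right has 0 { }.
  Root mint: left subtree has 2 nodes {rose, rye}, right has 3 {lily, iris, plum}.
    Root rose: left subtree has 0 nodes { }, right has 1 {rye}.
    Root lily: left subtree has 0 nodes { }, right has 2 {iris, plum}.
      Root iris: left subtree has 0 nodes { }, right has 1 {plum}.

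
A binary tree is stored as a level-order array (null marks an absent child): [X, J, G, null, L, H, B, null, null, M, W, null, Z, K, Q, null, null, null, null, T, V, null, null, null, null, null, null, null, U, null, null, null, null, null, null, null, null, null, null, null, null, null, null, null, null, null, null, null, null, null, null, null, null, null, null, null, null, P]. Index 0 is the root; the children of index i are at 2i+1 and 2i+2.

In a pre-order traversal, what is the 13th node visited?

U

Pre-order visits the node, then its left subtree, then its right subtree.
Visit X.
At X: go left to J.
  Visit J.
  At J: no left child.
  At J: go right to L.
    Visit L.
    At L: go left to M.
      Visit M.
      At M: go left to T.
        T is a leaf — visit T.
      At M: go right to V.
        V is a leaf — visit V.
    At L: go right to W.
      W is a leaf — visit W.
At X: go right to G.
  Visit G.
  At G: go left to H.
    Visit H.
    At H: no left child.
    At H: go right to Z.
      Z is a leaf — visit Z.
  At G: go right to B.
    Visit B.
    At B: go left to K.
      Visit K.
      At K: no left child.
      At K: go right to U.
        Visit U.
        At U: go left to P.
          P is a leaf — visit P.
        At U: no right child.
    At B: go right to Q.
      Q is a leaf — visit Q.
Full pre-order sequence: X, J, L, M, T, V, W, G, H, Z, B, K, U, P, Q.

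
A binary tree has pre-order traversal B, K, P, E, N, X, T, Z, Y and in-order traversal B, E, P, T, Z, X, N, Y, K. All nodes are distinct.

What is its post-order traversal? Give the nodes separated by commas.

The first element of pre-order is the root; it splits in-order into left and right subtrees.
Root B: left subtree has 0 nodes { }, right has 8 {E, P, T, Z, X, N, Y, K}.
  Root K: left subtree has 7 nodes {E, P, T, Z, X, N, Y}, right has 0 { }.
    Root P: left subtree has 1 node {E}, right has 5 {T, Z, X, N, Y}.
      Root N: left subtree has 3 nodes {T, Z, X}, right has 1 {Y}.
        Root X: left subtree has 2 nodes {T, Z}, right has 0 { }.
          Root T: left subtree has 0 nodes { }, right has 1 {Z}.

E, Z, T, X, Y, N, P, K, B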